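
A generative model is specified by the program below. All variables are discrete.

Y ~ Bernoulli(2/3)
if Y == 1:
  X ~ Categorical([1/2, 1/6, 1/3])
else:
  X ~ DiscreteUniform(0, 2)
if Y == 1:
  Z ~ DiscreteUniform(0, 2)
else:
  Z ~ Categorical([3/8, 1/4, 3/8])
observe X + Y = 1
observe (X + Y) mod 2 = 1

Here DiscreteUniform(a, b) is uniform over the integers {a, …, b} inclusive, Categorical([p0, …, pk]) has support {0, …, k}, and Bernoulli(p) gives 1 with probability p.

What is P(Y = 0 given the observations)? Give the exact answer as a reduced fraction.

P(Y = 0 | obs) = 1/4

Enumerate traces; 6 have nonzero weight after conditioning:
  (Y=0, X=1, Z=0) weight 1/24
  (Y=0, X=1, Z=1) weight 1/36
  (Y=0, X=1, Z=2) weight 1/24
  (Y=1, X=0, Z=0) weight 1/9
  (Y=1, X=0, Z=1) weight 1/9
  (Y=1, X=0, Z=2) weight 1/9
Group by Y:
  weight(Y=0) = 1/9
  weight(Y=1) = 1/3
Total weight = 1/9 + 1/3 = 4/9
P(Y=0 | obs) = 1/9 / 4/9 = 1/4
P(Y=1 | obs) = 1/3 / 4/9 = 3/4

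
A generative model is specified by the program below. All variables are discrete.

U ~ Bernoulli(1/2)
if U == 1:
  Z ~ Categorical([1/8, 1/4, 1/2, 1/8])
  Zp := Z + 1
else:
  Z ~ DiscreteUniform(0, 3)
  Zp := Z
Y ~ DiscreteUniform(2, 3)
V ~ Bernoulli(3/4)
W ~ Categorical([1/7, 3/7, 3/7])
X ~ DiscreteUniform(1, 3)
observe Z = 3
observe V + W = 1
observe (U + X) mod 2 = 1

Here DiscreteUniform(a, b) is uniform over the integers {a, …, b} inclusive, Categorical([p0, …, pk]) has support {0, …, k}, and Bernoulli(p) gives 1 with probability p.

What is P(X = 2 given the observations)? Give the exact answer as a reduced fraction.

P(X = 2 | obs) = 1/5

Enumerate traces; 12 have nonzero weight after conditioning:
  (U=0, Z=3, Y=2, V=0, W=1, X=1) weight 1/448
  (U=0, Z=3, Y=2, V=0, W=1, X=3) weight 1/448
  (U=0, Z=3, Y=2, V=1, W=0, X=1) weight 1/448
  (U=0, Z=3, Y=2, V=1, W=0, X=3) weight 1/448
  (U=0, Z=3, Y=3, V=0, W=1, X=1) weight 1/448
  (U=0, Z=3, Y=3, V=0, W=1, X=3) weight 1/448
  (U=0, Z=3, Y=3, V=1, W=0, X=1) weight 1/448
  (U=0, Z=3, Y=3, V=1, W=0, X=3) weight 1/448
  (U=1, Z=3, Y=2, V=0, W=1, X=2) weight 1/896
  … 3 more
Group by X:
  weight(X=1) = 1/112
  weight(X=2) = 1/224
  weight(X=3) = 1/112
Total weight = 1/112 + 1/224 + 1/112 = 5/224
P(X=1 | obs) = 1/112 / 5/224 = 2/5
P(X=2 | obs) = 1/224 / 5/224 = 1/5
P(X=3 | obs) = 1/112 / 5/224 = 2/5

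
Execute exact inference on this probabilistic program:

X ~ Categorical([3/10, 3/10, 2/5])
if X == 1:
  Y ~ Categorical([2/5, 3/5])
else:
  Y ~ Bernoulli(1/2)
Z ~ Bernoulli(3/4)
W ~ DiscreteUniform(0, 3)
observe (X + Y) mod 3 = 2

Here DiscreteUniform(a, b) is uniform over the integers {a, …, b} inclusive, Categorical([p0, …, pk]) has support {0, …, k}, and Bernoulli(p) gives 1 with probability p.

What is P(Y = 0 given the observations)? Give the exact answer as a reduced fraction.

Enumerate traces; 16 have nonzero weight after conditioning:
  (X=1, Y=1, Z=0, W=0) weight 9/800
  (X=1, Y=1, Z=0, W=1) weight 9/800
  (X=1, Y=1, Z=0, W=2) weight 9/800
  (X=1, Y=1, Z=0, W=3) weight 9/800
  (X=1, Y=1, Z=1, W=0) weight 27/800
  (X=1, Y=1, Z=1, W=1) weight 27/800
  (X=1, Y=1, Z=1, W=2) weight 27/800
  (X=1, Y=1, Z=1, W=3) weight 27/800
  (X=2, Y=0, Z=0, W=0) weight 1/80
  … 7 more
Group by Y:
  weight(Y=0) = 1/5
  weight(Y=1) = 9/50
Total weight = 1/5 + 9/50 = 19/50
P(Y=0 | obs) = 1/5 / 19/50 = 10/19
P(Y=1 | obs) = 9/50 / 19/50 = 9/19

P(Y = 0 | obs) = 10/19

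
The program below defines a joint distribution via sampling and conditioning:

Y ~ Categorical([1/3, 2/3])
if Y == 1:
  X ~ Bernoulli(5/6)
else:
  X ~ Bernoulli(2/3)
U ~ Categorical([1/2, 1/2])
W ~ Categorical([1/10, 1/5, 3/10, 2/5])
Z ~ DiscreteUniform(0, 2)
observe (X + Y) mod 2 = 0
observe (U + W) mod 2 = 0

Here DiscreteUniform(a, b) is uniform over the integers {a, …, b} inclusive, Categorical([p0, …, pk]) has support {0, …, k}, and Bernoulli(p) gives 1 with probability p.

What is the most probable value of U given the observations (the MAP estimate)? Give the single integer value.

argmax_v P(U = v | obs) = 1

Enumerate traces; 24 have nonzero weight after conditioning:
  (Y=0, X=0, U=0, W=0, Z=0) weight 1/540
  (Y=0, X=0, U=0, W=0, Z=1) weight 1/540
  (Y=0, X=0, U=0, W=0, Z=2) weight 1/540
  (Y=0, X=0, U=0, W=2, Z=0) weight 1/180
  (Y=0, X=0, U=0, W=2, Z=1) weight 1/180
  (Y=0, X=0, U=0, W=2, Z=2) weight 1/180
  (Y=0, X=0, U=1, W=1, Z=0) weight 1/270
  (Y=0, X=0, U=1, W=1, Z=1) weight 1/270
  … 16 more
Group by U:
  weight(U=0) = 2/15
  weight(U=1) = 1/5
Total weight = 2/15 + 1/5 = 1/3
P(U=0 | obs) = 2/15 / 1/3 = 2/5
P(U=1 | obs) = 1/5 / 1/3 = 3/5
argmax = 1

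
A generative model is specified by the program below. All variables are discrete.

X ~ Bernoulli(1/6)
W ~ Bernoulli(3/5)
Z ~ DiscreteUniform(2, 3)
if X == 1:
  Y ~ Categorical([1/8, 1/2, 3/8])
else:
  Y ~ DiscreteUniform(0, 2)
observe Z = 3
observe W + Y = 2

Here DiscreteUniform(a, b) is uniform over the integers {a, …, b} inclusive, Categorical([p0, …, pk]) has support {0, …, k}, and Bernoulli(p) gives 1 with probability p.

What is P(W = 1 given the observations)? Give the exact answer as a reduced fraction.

Enumerate traces; 4 have nonzero weight after conditioning:
  (X=0, W=0, Z=3, Y=2) weight 1/18
  (X=0, W=1, Z=3, Y=1) weight 1/12
  (X=1, W=0, Z=3, Y=2) weight 1/80
  (X=1, W=1, Z=3, Y=1) weight 1/40
Group by W:
  weight(W=0) = 49/720
  weight(W=1) = 13/120
Total weight = 49/720 + 13/120 = 127/720
P(W=0 | obs) = 49/720 / 127/720 = 49/127
P(W=1 | obs) = 13/120 / 127/720 = 78/127

P(W = 1 | obs) = 78/127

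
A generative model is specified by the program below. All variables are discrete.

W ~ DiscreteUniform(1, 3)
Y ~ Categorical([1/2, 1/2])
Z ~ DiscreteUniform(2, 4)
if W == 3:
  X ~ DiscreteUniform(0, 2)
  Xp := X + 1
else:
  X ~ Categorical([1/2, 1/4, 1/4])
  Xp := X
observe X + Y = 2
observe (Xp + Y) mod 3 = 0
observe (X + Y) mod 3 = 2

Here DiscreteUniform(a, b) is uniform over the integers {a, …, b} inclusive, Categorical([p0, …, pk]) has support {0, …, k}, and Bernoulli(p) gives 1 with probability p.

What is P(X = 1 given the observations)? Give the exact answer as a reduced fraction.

Enumerate traces; 6 have nonzero weight after conditioning:
  (W=3, Y=0, Z=2, X=2) weight 1/54
  (W=3, Y=0, Z=3, X=2) weight 1/54
  (W=3, Y=0, Z=4, X=2) weight 1/54
  (W=3, Y=1, Z=2, X=1) weight 1/54
  (W=3, Y=1, Z=3, X=1) weight 1/54
  (W=3, Y=1, Z=4, X=1) weight 1/54
Group by X:
  weight(X=1) = 1/18
  weight(X=2) = 1/18
Total weight = 1/18 + 1/18 = 1/9
P(X=1 | obs) = 1/18 / 1/9 = 1/2
P(X=2 | obs) = 1/18 / 1/9 = 1/2

P(X = 1 | obs) = 1/2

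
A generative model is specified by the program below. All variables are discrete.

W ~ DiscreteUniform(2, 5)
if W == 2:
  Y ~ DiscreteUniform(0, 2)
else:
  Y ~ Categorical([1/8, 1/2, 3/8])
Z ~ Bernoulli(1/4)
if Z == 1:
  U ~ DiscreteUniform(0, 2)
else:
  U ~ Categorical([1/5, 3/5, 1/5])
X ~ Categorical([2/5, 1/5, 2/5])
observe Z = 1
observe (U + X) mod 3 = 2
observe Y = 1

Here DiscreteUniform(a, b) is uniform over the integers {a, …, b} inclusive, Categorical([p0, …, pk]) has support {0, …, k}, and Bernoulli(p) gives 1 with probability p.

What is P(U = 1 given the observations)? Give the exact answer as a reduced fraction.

P(U = 1 | obs) = 1/5

Enumerate traces; 12 have nonzero weight after conditioning:
  (W=2, Y=1, Z=1, U=0, X=2) weight 1/360
  (W=2, Y=1, Z=1, U=1, X=1) weight 1/720
  (W=2, Y=1, Z=1, U=2, X=0) weight 1/360
  (W=3, Y=1, Z=1, U=0, X=2) weight 1/240
  (W=3, Y=1, Z=1, U=1, X=1) weight 1/480
  (W=3, Y=1, Z=1, U=2, X=0) weight 1/240
  (W=4, Y=1, Z=1, U=0, X=2) weight 1/240
  (W=4, Y=1, Z=1, U=1, X=1) weight 1/480
  … 4 more
Group by U:
  weight(U=0) = 11/720
  weight(U=1) = 11/1440
  weight(U=2) = 11/720
Total weight = 11/720 + 11/1440 + 11/720 = 11/288
P(U=0 | obs) = 11/720 / 11/288 = 2/5
P(U=1 | obs) = 11/1440 / 11/288 = 1/5
P(U=2 | obs) = 11/720 / 11/288 = 2/5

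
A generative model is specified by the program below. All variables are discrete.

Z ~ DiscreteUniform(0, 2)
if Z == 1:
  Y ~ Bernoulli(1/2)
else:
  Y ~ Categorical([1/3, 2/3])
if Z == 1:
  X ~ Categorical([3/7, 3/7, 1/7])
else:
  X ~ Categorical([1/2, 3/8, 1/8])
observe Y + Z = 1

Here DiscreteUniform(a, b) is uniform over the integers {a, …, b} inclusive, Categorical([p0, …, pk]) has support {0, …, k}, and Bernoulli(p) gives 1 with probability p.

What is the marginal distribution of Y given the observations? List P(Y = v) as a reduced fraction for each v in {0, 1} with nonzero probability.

P(Y=0) = 3/7, P(Y=1) = 4/7

Enumerate traces; 6 have nonzero weight after conditioning:
  (Z=0, Y=1, X=0) weight 1/9
  (Z=0, Y=1, X=1) weight 1/12
  (Z=0, Y=1, X=2) weight 1/36
  (Z=1, Y=0, X=0) weight 1/14
  (Z=1, Y=0, X=1) weight 1/14
  (Z=1, Y=0, X=2) weight 1/42
Group by Y:
  weight(Y=0) = 1/6
  weight(Y=1) = 2/9
Total weight = 1/6 + 2/9 = 7/18
P(Y=0 | obs) = 1/6 / 7/18 = 3/7
P(Y=1 | obs) = 2/9 / 7/18 = 4/7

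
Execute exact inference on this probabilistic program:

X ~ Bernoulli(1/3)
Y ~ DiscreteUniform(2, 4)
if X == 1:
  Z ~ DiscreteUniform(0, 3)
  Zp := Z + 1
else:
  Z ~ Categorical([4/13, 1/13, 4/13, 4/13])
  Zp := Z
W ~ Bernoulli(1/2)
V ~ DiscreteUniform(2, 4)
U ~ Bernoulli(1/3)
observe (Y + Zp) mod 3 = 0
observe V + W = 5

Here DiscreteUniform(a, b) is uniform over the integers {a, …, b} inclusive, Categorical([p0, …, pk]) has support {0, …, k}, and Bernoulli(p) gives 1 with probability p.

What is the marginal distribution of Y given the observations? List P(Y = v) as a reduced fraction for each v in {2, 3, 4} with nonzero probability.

Enumerate traces; 16 have nonzero weight after conditioning:
  (X=0, Y=2, Z=1, W=1, V=4, U=0) weight 2/1053
  (X=0, Y=2, Z=1, W=1, V=4, U=1) weight 1/1053
  (X=0, Y=3, Z=0, W=1, V=4, U=0) weight 8/1053
  (X=0, Y=3, Z=0, W=1, V=4, U=1) weight 4/1053
  (X=0, Y=3, Z=3, W=1, V=4, U=0) weight 8/1053
  (X=0, Y=3, Z=3, W=1, V=4, U=1) weight 4/1053
  (X=0, Y=4, Z=2, W=1, V=4, U=0) weight 8/1053
  (X=0, Y=4, Z=2, W=1, V=4, U=1) weight 4/1053
  … 8 more
Group by Y:
  weight(Y=2) = 17/1404
  weight(Y=3) = 77/2808
  weight(Y=4) = 5/312
Total weight = 17/1404 + 77/2808 + 5/312 = 1/18
P(Y=2 | obs) = 17/1404 / 1/18 = 17/78
P(Y=3 | obs) = 77/2808 / 1/18 = 77/156
P(Y=4 | obs) = 5/312 / 1/18 = 15/52

P(Y=2) = 17/78, P(Y=3) = 77/156, P(Y=4) = 15/52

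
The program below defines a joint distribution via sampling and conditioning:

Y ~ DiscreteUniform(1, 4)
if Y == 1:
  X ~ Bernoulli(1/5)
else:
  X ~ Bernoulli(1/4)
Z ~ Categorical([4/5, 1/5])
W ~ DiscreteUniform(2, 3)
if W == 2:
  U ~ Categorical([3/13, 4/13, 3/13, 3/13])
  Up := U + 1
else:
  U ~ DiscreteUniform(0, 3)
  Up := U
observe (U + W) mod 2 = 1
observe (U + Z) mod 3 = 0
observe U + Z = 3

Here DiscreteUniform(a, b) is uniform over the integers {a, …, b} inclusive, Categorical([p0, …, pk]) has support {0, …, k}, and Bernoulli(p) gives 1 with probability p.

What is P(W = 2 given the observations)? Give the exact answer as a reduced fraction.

Enumerate traces; 16 have nonzero weight after conditioning:
  (Y=1, X=0, Z=0, W=2, U=3) weight 6/325
  (Y=1, X=0, Z=1, W=3, U=2) weight 1/200
  (Y=1, X=1, Z=0, W=2, U=3) weight 3/650
  (Y=1, X=1, Z=1, W=3, U=2) weight 1/800
  (Y=2, X=0, Z=0, W=2, U=3) weight 9/520
  (Y=2, X=0, Z=1, W=3, U=2) weight 3/640
  (Y=2, X=1, Z=0, W=2, U=3) weight 3/520
  (Y=2, X=1, Z=1, W=3, U=2) weight 1/640
  … 8 more
Group by W:
  weight(W=2) = 6/65
  weight(W=3) = 1/40
Total weight = 6/65 + 1/40 = 61/520
P(W=2 | obs) = 6/65 / 61/520 = 48/61
P(W=3 | obs) = 1/40 / 61/520 = 13/61

P(W = 2 | obs) = 48/61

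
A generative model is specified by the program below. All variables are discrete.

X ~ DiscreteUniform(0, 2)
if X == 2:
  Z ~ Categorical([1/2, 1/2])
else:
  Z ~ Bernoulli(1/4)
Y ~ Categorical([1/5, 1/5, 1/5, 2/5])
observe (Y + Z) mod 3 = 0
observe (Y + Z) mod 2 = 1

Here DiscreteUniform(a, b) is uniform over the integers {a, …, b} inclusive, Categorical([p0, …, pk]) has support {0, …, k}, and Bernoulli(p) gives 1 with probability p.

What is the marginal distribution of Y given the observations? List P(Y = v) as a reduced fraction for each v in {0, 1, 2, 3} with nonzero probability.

Enumerate traces; 6 have nonzero weight after conditioning:
  (X=0, Z=0, Y=3) weight 1/10
  (X=0, Z=1, Y=2) weight 1/60
  (X=1, Z=0, Y=3) weight 1/10
  (X=1, Z=1, Y=2) weight 1/60
  (X=2, Z=0, Y=3) weight 1/15
  (X=2, Z=1, Y=2) weight 1/30
Group by Y:
  weight(Y=2) = 1/15
  weight(Y=3) = 4/15
Total weight = 1/15 + 4/15 = 1/3
P(Y=2 | obs) = 1/15 / 1/3 = 1/5
P(Y=3 | obs) = 4/15 / 1/3 = 4/5

P(Y=2) = 1/5, P(Y=3) = 4/5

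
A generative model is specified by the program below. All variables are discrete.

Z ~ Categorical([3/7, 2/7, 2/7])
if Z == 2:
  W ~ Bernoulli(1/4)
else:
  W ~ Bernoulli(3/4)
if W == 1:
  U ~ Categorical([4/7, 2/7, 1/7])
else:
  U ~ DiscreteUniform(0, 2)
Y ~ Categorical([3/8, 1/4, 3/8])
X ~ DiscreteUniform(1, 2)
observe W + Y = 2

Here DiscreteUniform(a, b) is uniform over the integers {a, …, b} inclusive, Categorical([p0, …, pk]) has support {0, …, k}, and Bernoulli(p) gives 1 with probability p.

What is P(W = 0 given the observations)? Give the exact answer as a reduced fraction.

P(W = 0 | obs) = 33/67

Enumerate traces; 36 have nonzero weight after conditioning:
  (Z=0, W=0, U=0, Y=2, X=1) weight 3/448
  (Z=0, W=0, U=0, Y=2, X=2) weight 3/448
  (Z=0, W=0, U=1, Y=2, X=1) weight 3/448
  (Z=0, W=0, U=1, Y=2, X=2) weight 3/448
  (Z=0, W=0, U=2, Y=2, X=1) weight 3/448
  (Z=0, W=0, U=2, Y=2, X=2) weight 3/448
  (Z=0, W=1, U=0, Y=1, X=1) weight 9/392
  (Z=0, W=1, U=0, Y=1, X=2) weight 9/392
  … 28 more
Group by W:
  weight(W=0) = 33/224
  weight(W=1) = 17/112
Total weight = 33/224 + 17/112 = 67/224
P(W=0 | obs) = 33/224 / 67/224 = 33/67
P(W=1 | obs) = 17/112 / 67/224 = 34/67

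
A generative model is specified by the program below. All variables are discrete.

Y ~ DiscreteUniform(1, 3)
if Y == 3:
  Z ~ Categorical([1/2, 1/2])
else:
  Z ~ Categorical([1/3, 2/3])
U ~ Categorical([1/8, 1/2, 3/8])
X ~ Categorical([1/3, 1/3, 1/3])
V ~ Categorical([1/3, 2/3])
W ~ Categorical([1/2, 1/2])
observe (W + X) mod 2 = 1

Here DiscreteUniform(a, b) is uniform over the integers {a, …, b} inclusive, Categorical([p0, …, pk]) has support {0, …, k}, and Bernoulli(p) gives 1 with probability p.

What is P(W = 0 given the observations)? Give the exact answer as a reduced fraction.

Enumerate traces; 108 have nonzero weight after conditioning:
  (Y=1, Z=0, U=0, X=0, V=0, W=1) weight 1/1296
  (Y=1, Z=0, U=0, X=0, V=1, W=1) weight 1/648
  (Y=1, Z=0, U=0, X=1, V=0, W=0) weight 1/1296
  (Y=1, Z=0, U=0, X=1, V=1, W=0) weight 1/648
  (Y=1, Z=0, U=0, X=2, V=0, W=1) weight 1/1296
  (Y=1, Z=0, U=0, X=2, V=1, W=1) weight 1/648
  (Y=1, Z=0, U=1, X=0, V=0, W=1) weight 1/324
  (Y=1, Z=0, U=1, X=0, V=1, W=1) weight 1/162
  … 100 more
Group by W:
  weight(W=0) = 1/6
  weight(W=1) = 1/3
Total weight = 1/6 + 1/3 = 1/2
P(W=0 | obs) = 1/6 / 1/2 = 1/3
P(W=1 | obs) = 1/3 / 1/2 = 2/3

P(W = 0 | obs) = 1/3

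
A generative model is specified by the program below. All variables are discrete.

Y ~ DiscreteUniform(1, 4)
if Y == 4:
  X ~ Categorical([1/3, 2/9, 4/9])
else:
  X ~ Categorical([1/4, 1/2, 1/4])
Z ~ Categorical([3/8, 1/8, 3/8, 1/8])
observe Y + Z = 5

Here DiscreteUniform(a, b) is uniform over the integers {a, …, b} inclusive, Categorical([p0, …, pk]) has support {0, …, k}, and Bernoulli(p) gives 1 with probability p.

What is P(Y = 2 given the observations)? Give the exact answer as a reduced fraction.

P(Y = 2 | obs) = 1/5

Enumerate traces; 9 have nonzero weight after conditioning:
  (Y=2, X=0, Z=3) weight 1/128
  (Y=2, X=1, Z=3) weight 1/64
  (Y=2, X=2, Z=3) weight 1/128
  (Y=3, X=0, Z=2) weight 3/128
  (Y=3, X=1, Z=2) weight 3/64
  (Y=3, X=2, Z=2) weight 3/128
  (Y=4, X=0, Z=1) weight 1/96
  (Y=4, X=1, Z=1) weight 1/144
  … 1 more
Group by Y:
  weight(Y=2) = 1/32
  weight(Y=3) = 3/32
  weight(Y=4) = 1/32
Total weight = 1/32 + 3/32 + 1/32 = 5/32
P(Y=2 | obs) = 1/32 / 5/32 = 1/5
P(Y=3 | obs) = 3/32 / 5/32 = 3/5
P(Y=4 | obs) = 1/32 / 5/32 = 1/5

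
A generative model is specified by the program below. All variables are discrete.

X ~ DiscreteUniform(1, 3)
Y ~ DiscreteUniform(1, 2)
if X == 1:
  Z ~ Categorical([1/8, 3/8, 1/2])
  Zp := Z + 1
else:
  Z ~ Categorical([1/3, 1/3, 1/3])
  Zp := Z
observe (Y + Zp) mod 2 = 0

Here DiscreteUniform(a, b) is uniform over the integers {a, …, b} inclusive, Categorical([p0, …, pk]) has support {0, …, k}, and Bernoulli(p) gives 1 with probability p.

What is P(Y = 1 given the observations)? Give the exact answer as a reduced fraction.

P(Y = 1 | obs) = 31/72

Enumerate traces; 9 have nonzero weight after conditioning:
  (X=1, Y=1, Z=0) weight 1/48
  (X=1, Y=1, Z=2) weight 1/12
  (X=1, Y=2, Z=1) weight 1/16
  (X=2, Y=1, Z=1) weight 1/18
  (X=2, Y=2, Z=0) weight 1/18
  (X=2, Y=2, Z=2) weight 1/18
  (X=3, Y=1, Z=1) weight 1/18
  (X=3, Y=2, Z=0) weight 1/18
  … 1 more
Group by Y:
  weight(Y=1) = 31/144
  weight(Y=2) = 41/144
Total weight = 31/144 + 41/144 = 1/2
P(Y=1 | obs) = 31/144 / 1/2 = 31/72
P(Y=2 | obs) = 41/144 / 1/2 = 41/72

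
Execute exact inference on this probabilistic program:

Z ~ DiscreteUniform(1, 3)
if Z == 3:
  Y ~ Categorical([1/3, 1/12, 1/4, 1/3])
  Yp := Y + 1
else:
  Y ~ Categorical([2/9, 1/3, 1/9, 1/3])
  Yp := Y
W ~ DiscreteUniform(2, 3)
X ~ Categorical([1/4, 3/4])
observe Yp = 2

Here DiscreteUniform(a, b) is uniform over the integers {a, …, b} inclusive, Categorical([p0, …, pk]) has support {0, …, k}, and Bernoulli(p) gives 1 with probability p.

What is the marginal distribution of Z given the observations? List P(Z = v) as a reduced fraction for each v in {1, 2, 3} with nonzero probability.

Enumerate traces; 12 have nonzero weight after conditioning:
  (Z=1, Y=2, W=2, X=0) weight 1/216
  (Z=1, Y=2, W=2, X=1) weight 1/72
  (Z=1, Y=2, W=3, X=0) weight 1/216
  (Z=1, Y=2, W=3, X=1) weight 1/72
  (Z=2, Y=2, W=2, X=0) weight 1/216
  (Z=2, Y=2, W=2, X=1) weight 1/72
  (Z=2, Y=2, W=3, X=0) weight 1/216
  (Z=2, Y=2, W=3, X=1) weight 1/72
  (Z=3, Y=1, W=2, X=0) weight 1/288
  … 3 more
Group by Z:
  weight(Z=1) = 1/27
  weight(Z=2) = 1/27
  weight(Z=3) = 1/36
Total weight = 1/27 + 1/27 + 1/36 = 11/108
P(Z=1 | obs) = 1/27 / 11/108 = 4/11
P(Z=2 | obs) = 1/27 / 11/108 = 4/11
P(Z=3 | obs) = 1/36 / 11/108 = 3/11

P(Z=1) = 4/11, P(Z=2) = 4/11, P(Z=3) = 3/11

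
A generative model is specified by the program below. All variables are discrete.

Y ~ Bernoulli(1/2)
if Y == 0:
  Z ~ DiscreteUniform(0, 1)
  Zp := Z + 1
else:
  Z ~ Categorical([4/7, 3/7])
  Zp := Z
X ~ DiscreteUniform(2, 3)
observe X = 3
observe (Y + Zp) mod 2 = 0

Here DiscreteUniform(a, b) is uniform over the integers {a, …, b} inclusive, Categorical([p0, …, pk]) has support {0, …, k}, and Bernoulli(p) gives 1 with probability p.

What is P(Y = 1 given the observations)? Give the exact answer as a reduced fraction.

Enumerate traces; 2 have nonzero weight after conditioning:
  (Y=0, Z=1, X=3) weight 1/8
  (Y=1, Z=1, X=3) weight 3/28
Group by Y:
  weight(Y=0) = 1/8
  weight(Y=1) = 3/28
Total weight = 1/8 + 3/28 = 13/56
P(Y=0 | obs) = 1/8 / 13/56 = 7/13
P(Y=1 | obs) = 3/28 / 13/56 = 6/13

P(Y = 1 | obs) = 6/13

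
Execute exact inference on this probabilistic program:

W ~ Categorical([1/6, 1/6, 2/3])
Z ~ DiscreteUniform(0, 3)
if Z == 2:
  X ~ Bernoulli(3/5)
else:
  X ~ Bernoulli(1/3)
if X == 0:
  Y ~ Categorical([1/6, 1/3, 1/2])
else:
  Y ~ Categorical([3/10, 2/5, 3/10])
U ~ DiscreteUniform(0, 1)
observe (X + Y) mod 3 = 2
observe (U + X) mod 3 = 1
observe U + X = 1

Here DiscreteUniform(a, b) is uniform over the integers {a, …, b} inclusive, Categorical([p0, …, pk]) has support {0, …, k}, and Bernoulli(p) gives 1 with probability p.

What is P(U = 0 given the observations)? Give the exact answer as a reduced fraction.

Enumerate traces; 24 have nonzero weight after conditioning:
  (W=0, Z=0, X=0, Y=2, U=1) weight 1/144
  (W=0, Z=0, X=1, Y=1, U=0) weight 1/360
  (W=0, Z=1, X=0, Y=2, U=1) weight 1/144
  (W=0, Z=1, X=1, Y=1, U=0) weight 1/360
  (W=0, Z=2, X=0, Y=2, U=1) weight 1/240
  (W=0, Z=2, X=1, Y=1, U=0) weight 1/200
  (W=0, Z=3, X=0, Y=2, U=1) weight 1/144
  (W=0, Z=3, X=1, Y=1, U=0) weight 1/360
  … 16 more
Group by U:
  weight(U=0) = 2/25
  weight(U=1) = 3/20
Total weight = 2/25 + 3/20 = 23/100
P(U=0 | obs) = 2/25 / 23/100 = 8/23
P(U=1 | obs) = 3/20 / 23/100 = 15/23

P(U = 0 | obs) = 8/23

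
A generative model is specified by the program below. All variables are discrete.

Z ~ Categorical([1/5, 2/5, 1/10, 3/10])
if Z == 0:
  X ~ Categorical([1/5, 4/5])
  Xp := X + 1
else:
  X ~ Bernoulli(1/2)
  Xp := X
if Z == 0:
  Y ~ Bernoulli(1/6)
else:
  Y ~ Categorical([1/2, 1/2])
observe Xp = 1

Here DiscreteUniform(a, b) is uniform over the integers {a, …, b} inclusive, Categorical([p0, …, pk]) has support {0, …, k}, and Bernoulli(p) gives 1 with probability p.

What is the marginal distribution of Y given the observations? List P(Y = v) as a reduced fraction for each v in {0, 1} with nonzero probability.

Enumerate traces; 8 have nonzero weight after conditioning:
  (Z=0, X=0, Y=0) weight 1/30
  (Z=0, X=0, Y=1) weight 1/150
  (Z=1, X=1, Y=0) weight 1/10
  (Z=1, X=1, Y=1) weight 1/10
  (Z=2, X=1, Y=0) weight 1/40
  (Z=2, X=1, Y=1) weight 1/40
  (Z=3, X=1, Y=0) weight 3/40
  (Z=3, X=1, Y=1) weight 3/40
Group by Y:
  weight(Y=0) = 7/30
  weight(Y=1) = 31/150
Total weight = 7/30 + 31/150 = 11/25
P(Y=0 | obs) = 7/30 / 11/25 = 35/66
P(Y=1 | obs) = 31/150 / 11/25 = 31/66

P(Y=0) = 35/66, P(Y=1) = 31/66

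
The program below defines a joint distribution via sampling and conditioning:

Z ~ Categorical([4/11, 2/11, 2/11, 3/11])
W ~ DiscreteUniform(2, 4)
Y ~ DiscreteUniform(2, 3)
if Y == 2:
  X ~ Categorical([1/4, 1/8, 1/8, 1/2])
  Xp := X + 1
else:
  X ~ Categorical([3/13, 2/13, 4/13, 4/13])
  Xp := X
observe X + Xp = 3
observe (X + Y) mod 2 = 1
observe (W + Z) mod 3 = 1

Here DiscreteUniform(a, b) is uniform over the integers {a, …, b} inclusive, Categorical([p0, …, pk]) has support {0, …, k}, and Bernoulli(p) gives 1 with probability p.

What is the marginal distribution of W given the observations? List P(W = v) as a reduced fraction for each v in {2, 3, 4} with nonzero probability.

Enumerate traces; 4 have nonzero weight after conditioning:
  (Z=0, W=4, Y=2, X=1) weight 1/132
  (Z=1, W=3, Y=2, X=1) weight 1/264
  (Z=2, W=2, Y=2, X=1) weight 1/264
  (Z=3, W=4, Y=2, X=1) weight 1/176
Group by W:
  weight(W=2) = 1/264
  weight(W=3) = 1/264
  weight(W=4) = 7/528
Total weight = 1/264 + 1/264 + 7/528 = 1/48
P(W=2 | obs) = 1/264 / 1/48 = 2/11
P(W=3 | obs) = 1/264 / 1/48 = 2/11
P(W=4 | obs) = 7/528 / 1/48 = 7/11

P(W=2) = 2/11, P(W=3) = 2/11, P(W=4) = 7/11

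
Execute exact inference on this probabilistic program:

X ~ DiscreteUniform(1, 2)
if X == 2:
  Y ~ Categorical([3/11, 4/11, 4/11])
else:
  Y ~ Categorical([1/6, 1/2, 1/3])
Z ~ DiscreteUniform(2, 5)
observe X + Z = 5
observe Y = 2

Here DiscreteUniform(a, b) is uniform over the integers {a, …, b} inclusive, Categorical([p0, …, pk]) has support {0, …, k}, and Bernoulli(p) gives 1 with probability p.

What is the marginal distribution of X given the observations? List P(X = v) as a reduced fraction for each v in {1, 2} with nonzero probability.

P(X=1) = 11/23, P(X=2) = 12/23

Enumerate traces; 2 have nonzero weight after conditioning:
  (X=1, Y=2, Z=4) weight 1/24
  (X=2, Y=2, Z=3) weight 1/22
Group by X:
  weight(X=1) = 1/24
  weight(X=2) = 1/22
Total weight = 1/24 + 1/22 = 23/264
P(X=1 | obs) = 1/24 / 23/264 = 11/23
P(X=2 | obs) = 1/22 / 23/264 = 12/23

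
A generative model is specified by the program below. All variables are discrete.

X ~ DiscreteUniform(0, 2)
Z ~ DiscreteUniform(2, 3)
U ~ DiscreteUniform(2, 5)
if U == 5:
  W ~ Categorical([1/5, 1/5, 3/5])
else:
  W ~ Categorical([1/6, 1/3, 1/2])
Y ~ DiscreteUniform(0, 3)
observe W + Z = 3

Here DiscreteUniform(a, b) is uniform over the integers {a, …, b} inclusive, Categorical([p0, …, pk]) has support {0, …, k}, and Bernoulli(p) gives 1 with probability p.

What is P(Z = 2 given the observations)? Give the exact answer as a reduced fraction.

Enumerate traces; 96 have nonzero weight after conditioning:
  (X=0, Z=2, U=2, W=1, Y=0) weight 1/288
  (X=0, Z=2, U=2, W=1, Y=1) weight 1/288
  (X=0, Z=2, U=2, W=1, Y=2) weight 1/288
  (X=0, Z=2, U=2, W=1, Y=3) weight 1/288
  (X=0, Z=2, U=3, W=1, Y=0) weight 1/288
  (X=0, Z=2, U=3, W=1, Y=1) weight 1/288
  (X=0, Z=2, U=3, W=1, Y=2) weight 1/288
  (X=0, Z=2, U=3, W=1, Y=3) weight 1/288
  (X=0, Z=3, U=2, W=0, Y=0) weight 1/576
  … 87 more
Group by Z:
  weight(Z=2) = 3/20
  weight(Z=3) = 7/80
Total weight = 3/20 + 7/80 = 19/80
P(Z=2 | obs) = 3/20 / 19/80 = 12/19
P(Z=3 | obs) = 7/80 / 19/80 = 7/19

P(Z = 2 | obs) = 12/19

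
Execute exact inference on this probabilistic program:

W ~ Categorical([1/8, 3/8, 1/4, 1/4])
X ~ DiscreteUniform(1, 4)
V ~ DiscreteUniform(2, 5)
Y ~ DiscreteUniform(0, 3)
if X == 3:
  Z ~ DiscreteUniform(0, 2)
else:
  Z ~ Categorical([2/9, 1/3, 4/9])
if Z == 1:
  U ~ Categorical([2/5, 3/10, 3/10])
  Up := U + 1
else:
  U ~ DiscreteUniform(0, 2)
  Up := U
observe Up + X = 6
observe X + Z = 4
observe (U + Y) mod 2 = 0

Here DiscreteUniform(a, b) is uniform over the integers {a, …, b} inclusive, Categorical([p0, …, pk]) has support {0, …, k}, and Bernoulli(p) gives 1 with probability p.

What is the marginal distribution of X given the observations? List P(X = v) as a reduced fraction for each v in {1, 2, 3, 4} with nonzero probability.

Enumerate traces; 64 have nonzero weight after conditioning:
  (W=0, X=3, V=2, Y=0, Z=1, U=2) weight 1/5120
  (W=0, X=3, V=2, Y=2, Z=1, U=2) weight 1/5120
  (W=0, X=3, V=3, Y=0, Z=1, U=2) weight 1/5120
  (W=0, X=3, V=3, Y=2, Z=1, U=2) weight 1/5120
  (W=0, X=3, V=4, Y=0, Z=1, U=2) weight 1/5120
  (W=0, X=3, V=4, Y=2, Z=1, U=2) weight 1/5120
  (W=0, X=3, V=5, Y=0, Z=1, U=2) weight 1/5120
  (W=0, X=3, V=5, Y=2, Z=1, U=2) weight 1/5120
  (W=0, X=4, V=2, Y=0, Z=0, U=2) weight 1/6912
  … 55 more
Group by X:
  weight(X=3) = 1/80
  weight(X=4) = 1/108
Total weight = 1/80 + 1/108 = 47/2160
P(X=3 | obs) = 1/80 / 47/2160 = 27/47
P(X=4 | obs) = 1/108 / 47/2160 = 20/47

P(X=3) = 27/47, P(X=4) = 20/47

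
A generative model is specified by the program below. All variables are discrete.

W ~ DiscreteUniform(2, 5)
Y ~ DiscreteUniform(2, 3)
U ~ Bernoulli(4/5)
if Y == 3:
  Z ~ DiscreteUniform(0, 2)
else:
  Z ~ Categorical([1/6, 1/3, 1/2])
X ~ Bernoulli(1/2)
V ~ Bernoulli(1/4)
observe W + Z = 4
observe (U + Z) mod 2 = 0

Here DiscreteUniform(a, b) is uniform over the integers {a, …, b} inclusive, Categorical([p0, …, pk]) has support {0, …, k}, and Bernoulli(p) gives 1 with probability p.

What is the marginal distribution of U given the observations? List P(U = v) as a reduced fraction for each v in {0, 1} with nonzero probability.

Enumerate traces; 24 have nonzero weight after conditioning:
  (W=2, Y=2, U=0, Z=2, X=0, V=0) weight 3/640
  (W=2, Y=2, U=0, Z=2, X=0, V=1) weight 1/640
  (W=2, Y=2, U=0, Z=2, X=1, V=0) weight 3/640
  (W=2, Y=2, U=0, Z=2, X=1, V=1) weight 1/640
  (W=2, Y=3, U=0, Z=2, X=0, V=0) weight 1/320
  (W=2, Y=3, U=0, Z=2, X=0, V=1) weight 1/960
  (W=2, Y=3, U=0, Z=2, X=1, V=0) weight 1/320
  (W=2, Y=3, U=0, Z=2, X=1, V=1) weight 1/960
  (W=3, Y=2, U=1, Z=1, X=0, V=0) weight 1/80
  … 15 more
Group by U:
  weight(U=0) = 1/30
  weight(U=1) = 1/15
Total weight = 1/30 + 1/15 = 1/10
P(U=0 | obs) = 1/30 / 1/10 = 1/3
P(U=1 | obs) = 1/15 / 1/10 = 2/3

P(U=0) = 1/3, P(U=1) = 2/3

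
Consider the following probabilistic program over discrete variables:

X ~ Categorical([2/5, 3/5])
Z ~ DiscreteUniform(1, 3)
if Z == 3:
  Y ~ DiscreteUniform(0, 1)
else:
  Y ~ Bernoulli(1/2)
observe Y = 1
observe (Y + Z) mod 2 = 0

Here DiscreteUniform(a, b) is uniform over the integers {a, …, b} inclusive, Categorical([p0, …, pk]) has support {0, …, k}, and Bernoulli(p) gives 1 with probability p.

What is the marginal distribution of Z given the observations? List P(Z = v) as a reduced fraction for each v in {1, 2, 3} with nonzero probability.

Enumerate traces; 4 have nonzero weight after conditioning:
  (X=0, Z=1, Y=1) weight 1/15
  (X=0, Z=3, Y=1) weight 1/15
  (X=1, Z=1, Y=1) weight 1/10
  (X=1, Z=3, Y=1) weight 1/10
Group by Z:
  weight(Z=1) = 1/6
  weight(Z=3) = 1/6
Total weight = 1/6 + 1/6 = 1/3
P(Z=1 | obs) = 1/6 / 1/3 = 1/2
P(Z=3 | obs) = 1/6 / 1/3 = 1/2

P(Z=1) = 1/2, P(Z=3) = 1/2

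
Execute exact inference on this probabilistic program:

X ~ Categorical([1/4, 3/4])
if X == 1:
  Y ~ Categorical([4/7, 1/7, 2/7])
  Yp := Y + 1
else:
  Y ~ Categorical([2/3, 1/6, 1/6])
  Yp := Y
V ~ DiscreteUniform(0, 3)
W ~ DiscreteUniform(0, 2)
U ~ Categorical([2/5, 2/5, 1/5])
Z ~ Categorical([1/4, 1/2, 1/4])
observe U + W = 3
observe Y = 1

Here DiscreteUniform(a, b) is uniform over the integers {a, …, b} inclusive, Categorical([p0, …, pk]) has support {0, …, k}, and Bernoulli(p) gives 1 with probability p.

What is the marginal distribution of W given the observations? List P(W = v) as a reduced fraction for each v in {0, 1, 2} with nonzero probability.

Enumerate traces; 48 have nonzero weight after conditioning:
  (X=0, Y=1, V=0, W=1, U=2, Z=0) weight 1/5760
  (X=0, Y=1, V=0, W=1, U=2, Z=1) weight 1/2880
  (X=0, Y=1, V=0, W=1, U=2, Z=2) weight 1/5760
  (X=0, Y=1, V=0, W=2, U=1, Z=0) weight 1/2880
  (X=0, Y=1, V=0, W=2, U=1, Z=1) weight 1/1440
  (X=0, Y=1, V=0, W=2, U=1, Z=2) weight 1/2880
  (X=0, Y=1, V=1, W=1, U=2, Z=0) weight 1/5760
  (X=0, Y=1, V=1, W=1, U=2, Z=1) weight 1/2880
  … 40 more
Group by W:
  weight(W=1) = 5/504
  weight(W=2) = 5/252
Total weight = 5/504 + 5/252 = 5/168
P(W=1 | obs) = 5/504 / 5/168 = 1/3
P(W=2 | obs) = 5/252 / 5/168 = 2/3

P(W=1) = 1/3, P(W=2) = 2/3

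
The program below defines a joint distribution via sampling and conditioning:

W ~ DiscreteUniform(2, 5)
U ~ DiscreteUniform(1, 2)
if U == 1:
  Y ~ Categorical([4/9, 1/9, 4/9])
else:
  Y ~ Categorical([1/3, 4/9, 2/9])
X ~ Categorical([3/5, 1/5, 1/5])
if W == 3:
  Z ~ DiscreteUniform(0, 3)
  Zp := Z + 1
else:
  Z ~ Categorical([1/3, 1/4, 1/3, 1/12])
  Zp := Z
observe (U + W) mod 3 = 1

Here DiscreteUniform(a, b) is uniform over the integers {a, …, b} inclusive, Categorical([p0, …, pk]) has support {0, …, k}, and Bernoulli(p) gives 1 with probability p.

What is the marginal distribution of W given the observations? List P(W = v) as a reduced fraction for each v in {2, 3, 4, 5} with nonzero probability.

P(W=2) = 1/3, P(W=3) = 1/3, P(W=5) = 1/3

Enumerate traces; 108 have nonzero weight after conditioning:
  (W=2, U=2, Y=0, X=0, Z=0) weight 1/120
  (W=2, U=2, Y=0, X=0, Z=1) weight 1/160
  (W=2, U=2, Y=0, X=0, Z=2) weight 1/120
  (W=2, U=2, Y=0, X=0, Z=3) weight 1/480
  (W=2, U=2, Y=0, X=1, Z=0) weight 1/360
  (W=2, U=2, Y=0, X=1, Z=1) weight 1/480
  (W=2, U=2, Y=0, X=1, Z=2) weight 1/360
  (W=2, U=2, Y=0, X=1, Z=3) weight 1/1440
  (W=3, U=1, Y=0, X=0, Z=0) weight 1/120
  (W=5, U=2, Y=0, X=0, Z=0) weight 1/120
  … 98 more
Group by W:
  weight(W=2) = 1/8
  weight(W=3) = 1/8
  weight(W=5) = 1/8
Total weight = 1/8 + 1/8 + 1/8 = 3/8
P(W=2 | obs) = 1/8 / 3/8 = 1/3
P(W=3 | obs) = 1/8 / 3/8 = 1/3
P(W=5 | obs) = 1/8 / 3/8 = 1/3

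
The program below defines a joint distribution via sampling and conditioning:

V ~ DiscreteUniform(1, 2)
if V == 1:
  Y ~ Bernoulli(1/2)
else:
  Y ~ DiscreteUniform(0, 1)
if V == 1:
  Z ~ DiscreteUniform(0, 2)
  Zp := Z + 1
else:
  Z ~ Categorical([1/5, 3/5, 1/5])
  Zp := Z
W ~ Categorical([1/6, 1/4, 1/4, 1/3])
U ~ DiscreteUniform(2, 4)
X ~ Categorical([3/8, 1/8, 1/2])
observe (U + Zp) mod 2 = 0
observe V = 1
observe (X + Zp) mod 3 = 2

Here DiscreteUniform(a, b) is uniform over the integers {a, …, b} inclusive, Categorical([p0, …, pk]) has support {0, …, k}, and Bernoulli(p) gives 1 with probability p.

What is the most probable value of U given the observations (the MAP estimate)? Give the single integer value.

argmax_v P(U = v | obs) = 3

Enumerate traces; 32 have nonzero weight after conditioning:
  (V=1, Y=0, Z=0, W=0, U=3, X=1) weight 1/1728
  (V=1, Y=0, Z=0, W=1, U=3, X=1) weight 1/1152
  (V=1, Y=0, Z=0, W=2, U=3, X=1) weight 1/1152
  (V=1, Y=0, Z=0, W=3, U=3, X=1) weight 1/864
  (V=1, Y=0, Z=1, W=0, U=2, X=0) weight 1/576
  (V=1, Y=0, Z=1, W=0, U=4, X=0) weight 1/576
  (V=1, Y=0, Z=1, W=1, U=2, X=0) weight 1/384
  (V=1, Y=0, Z=1, W=1, U=4, X=0) weight 1/384
  … 24 more
Group by U:
  weight(U=2) = 1/48
  weight(U=3) = 5/144
  weight(U=4) = 1/48
Total weight = 1/48 + 5/144 + 1/48 = 11/144
P(U=2 | obs) = 1/48 / 11/144 = 3/11
P(U=3 | obs) = 5/144 / 11/144 = 5/11
P(U=4 | obs) = 1/48 / 11/144 = 3/11
argmax = 3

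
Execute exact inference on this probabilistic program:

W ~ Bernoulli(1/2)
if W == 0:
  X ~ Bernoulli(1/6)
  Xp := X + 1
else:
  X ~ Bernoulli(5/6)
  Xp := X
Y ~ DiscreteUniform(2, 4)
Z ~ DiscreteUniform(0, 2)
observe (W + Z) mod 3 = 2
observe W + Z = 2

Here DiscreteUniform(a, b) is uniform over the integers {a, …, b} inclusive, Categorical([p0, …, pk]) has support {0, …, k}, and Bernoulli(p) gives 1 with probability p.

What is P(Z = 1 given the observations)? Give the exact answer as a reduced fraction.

Enumerate traces; 12 have nonzero weight after conditioning:
  (W=0, X=0, Y=2, Z=2) weight 5/108
  (W=0, X=0, Y=3, Z=2) weight 5/108
  (W=0, X=0, Y=4, Z=2) weight 5/108
  (W=0, X=1, Y=2, Z=2) weight 1/108
  (W=0, X=1, Y=3, Z=2) weight 1/108
  (W=0, X=1, Y=4, Z=2) weight 1/108
  (W=1, X=0, Y=2, Z=1) weight 1/108
  (W=1, X=0, Y=3, Z=1) weight 1/108
  … 4 more
Group by Z:
  weight(Z=1) = 1/6
  weight(Z=2) = 1/6
Total weight = 1/6 + 1/6 = 1/3
P(Z=1 | obs) = 1/6 / 1/3 = 1/2
P(Z=2 | obs) = 1/6 / 1/3 = 1/2

P(Z = 1 | obs) = 1/2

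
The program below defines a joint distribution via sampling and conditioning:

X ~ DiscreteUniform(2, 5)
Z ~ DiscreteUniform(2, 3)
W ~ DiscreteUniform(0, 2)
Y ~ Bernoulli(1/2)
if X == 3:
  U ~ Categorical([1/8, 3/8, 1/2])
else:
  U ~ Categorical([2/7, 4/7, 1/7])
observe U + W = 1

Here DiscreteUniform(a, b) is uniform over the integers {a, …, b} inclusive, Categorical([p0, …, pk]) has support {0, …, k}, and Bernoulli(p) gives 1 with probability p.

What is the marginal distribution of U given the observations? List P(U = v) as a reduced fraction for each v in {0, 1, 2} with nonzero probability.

P(U=0) = 55/172, P(U=1) = 117/172

Enumerate traces; 32 have nonzero weight after conditioning:
  (X=2, Z=2, W=0, Y=0, U=1) weight 1/84
  (X=2, Z=2, W=0, Y=1, U=1) weight 1/84
  (X=2, Z=2, W=1, Y=0, U=0) weight 1/168
  (X=2, Z=2, W=1, Y=1, U=0) weight 1/168
  (X=2, Z=3, W=0, Y=0, U=1) weight 1/84
  (X=2, Z=3, W=0, Y=1, U=1) weight 1/84
  (X=2, Z=3, W=1, Y=0, U=0) weight 1/168
  (X=2, Z=3, W=1, Y=1, U=0) weight 1/168
  … 24 more
Group by U:
  weight(U=0) = 55/672
  weight(U=1) = 39/224
Total weight = 55/672 + 39/224 = 43/168
P(U=0 | obs) = 55/672 / 43/168 = 55/172
P(U=1 | obs) = 39/224 / 43/168 = 117/172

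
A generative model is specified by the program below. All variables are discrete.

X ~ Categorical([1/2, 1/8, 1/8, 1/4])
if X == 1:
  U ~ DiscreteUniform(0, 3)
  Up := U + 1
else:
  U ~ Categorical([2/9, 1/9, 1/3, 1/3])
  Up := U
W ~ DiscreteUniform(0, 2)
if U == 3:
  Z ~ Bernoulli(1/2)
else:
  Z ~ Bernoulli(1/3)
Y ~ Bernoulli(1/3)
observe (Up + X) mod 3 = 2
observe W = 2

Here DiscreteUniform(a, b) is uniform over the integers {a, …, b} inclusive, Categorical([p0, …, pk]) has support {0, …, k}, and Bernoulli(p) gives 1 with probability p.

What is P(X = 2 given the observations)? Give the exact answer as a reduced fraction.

P(X = 2 | obs) = 2/11

Enumerate traces; 24 have nonzero weight after conditioning:
  (X=0, U=2, W=2, Z=0, Y=0) weight 2/81
  (X=0, U=2, W=2, Z=0, Y=1) weight 1/81
  (X=0, U=2, W=2, Z=1, Y=0) weight 1/81
  (X=0, U=2, W=2, Z=1, Y=1) weight 1/162
  (X=1, U=0, W=2, Z=0, Y=0) weight 1/216
  (X=1, U=0, W=2, Z=0, Y=1) weight 1/432
  (X=1, U=0, W=2, Z=1, Y=0) weight 1/432
  (X=1, U=0, W=2, Z=1, Y=1) weight 1/864
  (X=2, U=0, W=2, Z=0, Y=0) weight 1/243
  (X=3, U=2, W=2, Z=0, Y=0) weight 1/81
  … 14 more
Group by X:
  weight(X=0) = 1/18
  weight(X=1) = 1/48
  weight(X=2) = 5/216
  weight(X=3) = 1/36
Total weight = 1/18 + 1/48 + 5/216 + 1/36 = 55/432
P(X=0 | obs) = 1/18 / 55/432 = 24/55
P(X=1 | obs) = 1/48 / 55/432 = 9/55
P(X=2 | obs) = 5/216 / 55/432 = 2/11
P(X=3 | obs) = 1/36 / 55/432 = 12/55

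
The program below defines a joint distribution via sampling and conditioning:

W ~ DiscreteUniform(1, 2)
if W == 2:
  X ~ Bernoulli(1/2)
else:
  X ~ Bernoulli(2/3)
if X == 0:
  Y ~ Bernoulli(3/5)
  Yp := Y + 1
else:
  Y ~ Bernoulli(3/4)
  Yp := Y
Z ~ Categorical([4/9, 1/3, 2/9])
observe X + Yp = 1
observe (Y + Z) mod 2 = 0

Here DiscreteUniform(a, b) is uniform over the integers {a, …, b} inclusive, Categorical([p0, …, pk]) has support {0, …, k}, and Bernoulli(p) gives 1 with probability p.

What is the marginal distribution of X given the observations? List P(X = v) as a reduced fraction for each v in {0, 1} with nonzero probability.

Enumerate traces; 8 have nonzero weight after conditioning:
  (W=1, X=0, Y=0, Z=0) weight 4/135
  (W=1, X=0, Y=0, Z=2) weight 2/135
  (W=1, X=1, Y=0, Z=0) weight 1/27
  (W=1, X=1, Y=0, Z=2) weight 1/54
  (W=2, X=0, Y=0, Z=0) weight 2/45
  (W=2, X=0, Y=0, Z=2) weight 1/45
  (W=2, X=1, Y=0, Z=0) weight 1/36
  (W=2, X=1, Y=0, Z=2) weight 1/72
Group by X:
  weight(X=0) = 1/9
  weight(X=1) = 7/72
Total weight = 1/9 + 7/72 = 5/24
P(X=0 | obs) = 1/9 / 5/24 = 8/15
P(X=1 | obs) = 7/72 / 5/24 = 7/15

P(X=0) = 8/15, P(X=1) = 7/15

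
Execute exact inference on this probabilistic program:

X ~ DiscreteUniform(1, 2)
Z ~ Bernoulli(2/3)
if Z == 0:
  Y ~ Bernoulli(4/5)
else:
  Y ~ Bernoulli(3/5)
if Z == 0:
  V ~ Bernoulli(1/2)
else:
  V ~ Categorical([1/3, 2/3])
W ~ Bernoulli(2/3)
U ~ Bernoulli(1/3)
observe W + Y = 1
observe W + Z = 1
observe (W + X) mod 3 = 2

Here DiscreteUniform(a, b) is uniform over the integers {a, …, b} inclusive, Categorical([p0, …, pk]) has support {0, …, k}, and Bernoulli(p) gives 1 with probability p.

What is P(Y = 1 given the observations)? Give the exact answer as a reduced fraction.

Enumerate traces; 8 have nonzero weight after conditioning:
  (X=1, Z=0, Y=0, V=0, W=1, U=0) weight 1/135
  (X=1, Z=0, Y=0, V=0, W=1, U=1) weight 1/270
  (X=1, Z=0, Y=0, V=1, W=1, U=0) weight 1/135
  (X=1, Z=0, Y=0, V=1, W=1, U=1) weight 1/270
  (X=2, Z=1, Y=1, V=0, W=0, U=0) weight 2/135
  (X=2, Z=1, Y=1, V=0, W=0, U=1) weight 1/135
  (X=2, Z=1, Y=1, V=1, W=0, U=0) weight 4/135
  (X=2, Z=1, Y=1, V=1, W=0, U=1) weight 2/135
Group by Y:
  weight(Y=0) = 1/45
  weight(Y=1) = 1/15
Total weight = 1/45 + 1/15 = 4/45
P(Y=0 | obs) = 1/45 / 4/45 = 1/4
P(Y=1 | obs) = 1/15 / 4/45 = 3/4

P(Y = 1 | obs) = 3/4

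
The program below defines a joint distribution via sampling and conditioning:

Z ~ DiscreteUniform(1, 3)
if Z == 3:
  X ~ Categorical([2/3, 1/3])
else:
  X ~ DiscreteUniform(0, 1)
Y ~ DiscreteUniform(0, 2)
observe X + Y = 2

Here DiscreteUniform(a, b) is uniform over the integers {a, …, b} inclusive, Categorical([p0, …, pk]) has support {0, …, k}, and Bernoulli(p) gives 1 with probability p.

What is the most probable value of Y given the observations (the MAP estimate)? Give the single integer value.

Enumerate traces; 6 have nonzero weight after conditioning:
  (Z=1, X=0, Y=2) weight 1/18
  (Z=1, X=1, Y=1) weight 1/18
  (Z=2, X=0, Y=2) weight 1/18
  (Z=2, X=1, Y=1) weight 1/18
  (Z=3, X=0, Y=2) weight 2/27
  (Z=3, X=1, Y=1) weight 1/27
Group by Y:
  weight(Y=1) = 4/27
  weight(Y=2) = 5/27
Total weight = 4/27 + 5/27 = 1/3
P(Y=1 | obs) = 4/27 / 1/3 = 4/9
P(Y=2 | obs) = 5/27 / 1/3 = 5/9
argmax = 2

argmax_v P(Y = v | obs) = 2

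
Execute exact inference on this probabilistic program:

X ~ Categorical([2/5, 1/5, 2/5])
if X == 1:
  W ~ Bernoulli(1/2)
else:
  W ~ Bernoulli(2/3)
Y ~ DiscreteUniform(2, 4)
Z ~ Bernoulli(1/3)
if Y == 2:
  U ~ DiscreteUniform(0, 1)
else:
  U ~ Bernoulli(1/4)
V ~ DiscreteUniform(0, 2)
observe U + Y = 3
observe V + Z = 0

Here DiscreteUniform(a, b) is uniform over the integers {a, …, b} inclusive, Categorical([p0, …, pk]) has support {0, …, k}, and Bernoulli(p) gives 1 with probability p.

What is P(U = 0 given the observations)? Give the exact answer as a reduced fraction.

P(U = 0 | obs) = 3/5

Enumerate traces; 12 have nonzero weight after conditioning:
  (X=0, W=0, Y=2, Z=0, U=1, V=0) weight 2/405
  (X=0, W=0, Y=3, Z=0, U=0, V=0) weight 1/135
  (X=0, W=1, Y=2, Z=0, U=1, V=0) weight 4/405
  (X=0, W=1, Y=3, Z=0, U=0, V=0) weight 2/135
  (X=1, W=0, Y=2, Z=0, U=1, V=0) weight 1/270
  (X=1, W=0, Y=3, Z=0, U=0, V=0) weight 1/180
  (X=1, W=1, Y=2, Z=0, U=1, V=0) weight 1/270
  (X=1, W=1, Y=3, Z=0, U=0, V=0) weight 1/180
  … 4 more
Group by U:
  weight(U=0) = 1/18
  weight(U=1) = 1/27
Total weight = 1/18 + 1/27 = 5/54
P(U=0 | obs) = 1/18 / 5/54 = 3/5
P(U=1 | obs) = 1/27 / 5/54 = 2/5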